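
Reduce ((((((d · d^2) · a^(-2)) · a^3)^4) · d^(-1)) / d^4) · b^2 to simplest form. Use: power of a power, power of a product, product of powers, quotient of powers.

((((((d · d^2) · a^(-2)) · a^3)^4) · d^(-1)) / d^4) · b^2
= ((((((d · d^2) · a^(-2))^4) · ((a^3)^4)) · d^(-1)) / d^4) · b^2    [power of a product]
= ((((((d · d^2)^4) · ((a^(-2))^4)) · ((a^3)^4)) · d^(-1)) / d^4) · b^2    [power of a product]
= ((((((d^4) · ((d^2)^4)) · ((a^(-2))^4)) · ((a^3)^4)) · d^(-1)) / d^4) · b^2    [power of a product]
= (((((d^4 · d^8) · ((a^(-2))^4)) · ((a^3)^4)) · d^(-1)) / d^4) · b^2    [power of a power]
= ((((d^12 · ((a^(-2))^4)) · ((a^3)^4)) · d^(-1)) / d^4) · b^2    [product of powers]
= ((((d^12 · a^(-8)) · ((a^3)^4)) · d^(-1)) / d^4) · b^2    [power of a power]
= ((((d^12 · a^(-8)) · a^12) · d^(-1)) / d^4) · b^2    [power of a power]
= a^4b^2d^7    [quotient of powers; product of powers]

a^4b^2d^7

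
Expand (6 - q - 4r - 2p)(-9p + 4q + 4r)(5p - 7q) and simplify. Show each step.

(6 - q - 4r - 2p)(-9p + 4q + 4r)(5p - 7q)
= (-54p + 24q + 24r + 9pq - 4q^2 - 4qr + 36pr - 16qr - 16r^2 + 18p^2 - 8pq - 8pr)(5p - 7q)    [distributive law]
= (-54p + 24q + 24r + pq - 4q^2 - 20qr + 28pr - 16r^2 + 18p^2)(5p - 7q)    [combine like terms]
= -270p^2 + 378pq + 120pq - 168q^2 + 120pr - 168qr + 5p^2q - 7pq^2 - 20pq^2 + 28q^3 - 100pqr + 140q^2r + 140p^2r - 196pqr - 80pr^2 + 112qr^2 + 90p^3 - 126p^2q    [distributive law]
= -270p^2 + 498pq - 168q^2 + 120pr - 168qr - 121p^2q - 27pq^2 + 28q^3 - 296pqr + 140q^2r + 140p^2r - 80pr^2 + 112qr^2 + 90p^3    [combine like terms]

-270p^2 + 498pq - 168q^2 + 120pr - 168qr - 121p^2q - 27pq^2 + 28q^3 - 296pqr + 140q^2r + 140p^2r - 80pr^2 + 112qr^2 + 90p^3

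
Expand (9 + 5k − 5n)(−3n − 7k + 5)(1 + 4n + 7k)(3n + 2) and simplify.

(9 + 5k − 5n)(−3n − 7k + 5)(1 + 4n + 7k)(3n + 2)
= (−27n − 63k + 45 − 15kn − 35k² + 25k + 15n² + 35kn − 25n)(1 + 4n + 7k)(3n + 2)    [distributive law]
= (−52n − 38k + 45 + 20kn − 35k² + 15n²)(1 + 4n + 7k)(3n + 2)    [combine like terms]
= (−52n − 208n² − 364kn − 38k − 152kn − 266k² + 45 + 180n + 315k + 20kn + 80kn² + 140k²n − 35k² − 140k²n − 245k³ + 15n² + 60n³ + 105kn²)(3n + 2)    [distributive law]
= (128n − 193n² − 496kn + 277k − 301k² + 45 + 185kn² − 245k³ + 60n³)(3n + 2)    [combine like terms]
= 384n² + 256n − 579n³ − 386n² − 1488kn² − 992kn + 831kn + 554k − 903k²n − 602k² + 135n + 90 + 555kn³ + 370kn² − 735k³n − 490k³ + 180n⁴ + 120n³    [distributive law]
= −2n² + 391n − 459n³ − 1118kn² − 161kn + 554k − 903k²n − 602k² + 90 + 555kn³ − 735k³n − 490k³ + 180n⁴    [combine like terms]

−2n² + 391n − 459n³ − 1118kn² − 161kn + 554k − 903k²n − 602k² + 90 + 555kn³ − 735k³n − 490k³ + 180n⁴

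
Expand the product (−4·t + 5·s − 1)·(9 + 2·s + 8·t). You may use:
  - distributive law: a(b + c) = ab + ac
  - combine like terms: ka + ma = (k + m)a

(−4·t + 5·s − 1)·(9 + 2·s + 8·t)
= −36·t − 8·s·t − 32·t² + 45·s + 10·s² + 40·s·t − 9 − 2·s − 8·t    [distributive law]
= −44·t + 32·s·t − 32·t² + 43·s + 10·s² − 9    [combine like terms]

−44·t + 32·s·t − 32·t² + 43·s + 10·s² − 9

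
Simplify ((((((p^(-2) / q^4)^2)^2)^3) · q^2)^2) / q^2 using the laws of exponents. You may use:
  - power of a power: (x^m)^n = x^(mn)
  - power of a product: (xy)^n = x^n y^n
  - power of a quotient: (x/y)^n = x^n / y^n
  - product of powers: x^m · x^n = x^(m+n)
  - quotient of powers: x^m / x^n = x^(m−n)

p^(-48)·q^(-94)

((((((p^(-2) / q^4)^2)^2)^3) · q^2)^2) / q^2
= ((((((p^(-2) / q^4)^2)^2)^3)^2) · ((q^2)^2)) / q^2    [power of a product]
= (((((p^(-2) / q^4)^2)^2)^6) · ((q^2)^2)) / q^2    [power of a power]
= ((((p^(-2) / q^4)^2)^12) · ((q^2)^2)) / q^2    [power of a power]
= (((p^(-2) / q^4)^24) · ((q^2)^2)) / q^2    [power of a power]
= ((((p^(-2))^24) / ((q^4)^24)) · ((q^2)^2)) / q^2    [power of a quotient]
= ((p^(-48) / ((q^4)^24)) · ((q^2)^2)) / q^2    [power of a power]
= ((p^(-48) / q^96) · ((q^2)^2)) / q^2    [power of a power]
= ((p^(-48) / q^96) · q^4) / q^2    [power of a power]
= p^(-48)·q^(-94)    [quotient of powers; product of powers]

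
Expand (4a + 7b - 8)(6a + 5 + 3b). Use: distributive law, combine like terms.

(4a + 7b - 8)(6a + 5 + 3b)
= 24a^2 + 20a + 12ab + 42ab + 35b + 21b^2 - 48a - 40 - 24b    [distributive law]
= 24a^2 - 28a + 54ab + 11b + 21b^2 - 40    [combine like terms]

24a^2 - 28a + 54ab + 11b + 21b^2 - 40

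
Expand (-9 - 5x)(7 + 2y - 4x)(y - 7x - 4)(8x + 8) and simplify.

(-9 - 5x)(7 + 2y - 4x)(y - 7x - 4)(8x + 8)
= (-63 - 18y + 36x - 35x - 10xy + 20x^2)(y - 7x - 4)(8x + 8)    [distributive law]
= (-63 - 18y + x - 10xy + 20x^2)(y - 7x - 4)(8x + 8)    [combine like terms]
= (-63y + 441x + 252 - 18y^2 + 126xy + 72y + xy - 7x^2 - 4x - 10xy^2 + 70x^2y + 40xy + 20x^2y - 140x^3 - 80x^2)(8x + 8)    [distributive law]
= (9y + 437x + 252 - 18y^2 + 167xy - 87x^2 - 10xy^2 + 90x^2y - 140x^3)(8x + 8)    [combine like terms]
= 72xy + 72y + 3496x^2 + 3496x + 2016x + 2016 - 144xy^2 - 144y^2 + 1336x^2y + 1336xy - 696x^3 - 696x^2 - 80x^2y^2 - 80xy^2 + 720x^3y + 720x^2y - 1120x^4 - 1120x^3    [distributive law]
= 1408xy + 72y + 2800x^2 + 5512x + 2016 - 224xy^2 - 144y^2 + 2056x^2y - 1816x^3 - 80x^2y^2 + 720x^3y - 1120x^4    [combine like terms]

1408xy + 72y + 2800x^2 + 5512x + 2016 - 224xy^2 - 144y^2 + 2056x^2y - 1816x^3 - 80x^2y^2 + 720x^3y - 1120x^4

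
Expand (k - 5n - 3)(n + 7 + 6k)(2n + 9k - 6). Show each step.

-103kn^2 - 249k^2n - 190kn - 135k^2 - 123k + 54k^3 - 10n^3 - 46n^2 + 186n + 126

(k - 5n - 3)(n + 7 + 6k)(2n + 9k - 6)
= (kn + 7k + 6k^2 - 5n^2 - 35n - 30kn - 3n - 21 - 18k)(2n + 9k - 6)    [distributive law]
= (-29kn - 11k + 6k^2 - 5n^2 - 38n - 21)(2n + 9k - 6)    [combine like terms]
= -58kn^2 - 261k^2n + 174kn - 22kn - 99k^2 + 66k + 12k^2n + 54k^3 - 36k^2 - 10n^3 - 45kn^2 + 30n^2 - 76n^2 - 342kn + 228n - 42n - 189k + 126    [distributive law]
= -103kn^2 - 249k^2n - 190kn - 135k^2 - 123k + 54k^3 - 10n^3 - 46n^2 + 186n + 126    [combine like terms]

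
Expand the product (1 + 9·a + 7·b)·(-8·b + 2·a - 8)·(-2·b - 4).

(1 + 9·a + 7·b)·(-8·b + 2·a - 8)·(-2·b - 4)
= (-8·b + 2·a - 8 - 72·a·b + 18·a² - 72·a - 56·b² + 14·a·b - 56·b)·(-2·b - 4)    [distributive law]
= (-64·b - 70·a - 8 - 58·a·b + 18·a² - 56·b²)·(-2·b - 4)    [combine like terms]
= 128·b² + 256·b + 140·a·b + 280·a + 16·b + 32 + 116·a·b² + 232·a·b - 36·a²·b - 72·a² + 112·b³ + 224·b²    [distributive law]
= 352·b² + 272·b + 372·a·b + 280·a + 32 + 116·a·b² - 36·a²·b - 72·a² + 112·b³    [combine like terms]

352·b² + 272·b + 372·a·b + 280·a + 32 + 116·a·b² - 36·a²·b - 72·a² + 112·b³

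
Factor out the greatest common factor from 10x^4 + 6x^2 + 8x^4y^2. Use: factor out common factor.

2x^2(5x^2 + 3 + 4x^2y^2)

10x^4 + 6x^2 + 8x^4y^2
= 2(5x^4 + 3x^2 + 4x^4y^2)    [factor out 2]
= 2x^2(5x^2 + 3 + 4x^2y^2)    [factor out x^2]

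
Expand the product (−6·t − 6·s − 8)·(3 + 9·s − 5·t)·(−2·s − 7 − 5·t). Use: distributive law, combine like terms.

574·s·t − 34·t − 320·t^2 + 318·s^2·t + 60·s·t^2 − 150·t^3 + 558·s^2 + 678·s + 108·s^3 + 168

(−6·t − 6·s − 8)·(3 + 9·s − 5·t)·(−2·s − 7 − 5·t)
= (−18·t − 54·s·t + 30·t^2 − 18·s − 54·s^2 + 30·s·t − 24 − 72·s + 40·t)·(−2·s − 7 − 5·t)    [distributive law]
= (22·t − 24·s·t + 30·t^2 − 90·s − 54·s^2 − 24)·(−2·s − 7 − 5·t)    [combine like terms]
= −44·s·t − 154·t − 110·t^2 + 48·s^2·t + 168·s·t + 120·s·t^2 − 60·s·t^2 − 210·t^2 − 150·t^3 + 180·s^2 + 630·s + 450·s·t + 108·s^3 + 378·s^2 + 270·s^2·t + 48·s + 168 + 120·t    [distributive law]
= 574·s·t − 34·t − 320·t^2 + 318·s^2·t + 60·s·t^2 − 150·t^3 + 558·s^2 + 678·s + 108·s^3 + 168    [combine like terms]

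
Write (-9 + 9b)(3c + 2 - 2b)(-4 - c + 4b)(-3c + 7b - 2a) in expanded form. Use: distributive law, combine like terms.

(-9 + 9b)(3c + 2 - 2b)(-4 - c + 4b)(-3c + 7b - 2a)
= (-27c - 18 + 18b + 27bc + 18b - 18b^2)(-4 - c + 4b)(-3c + 7b - 2a)    [distributive law]
= (-27c - 18 + 36b + 27bc - 18b^2)(-4 - c + 4b)(-3c + 7b - 2a)    [combine like terms]
= (108c + 27c^2 - 108bc + 72 + 18c - 72b - 144b - 36bc + 144b^2 - 108bc - 27bc^2 + 108b^2c + 72b^2 + 18b^2c - 72b^3)(-3c + 7b - 2a)    [distributive law]
= (126c + 27c^2 - 252bc + 72 - 216b + 216b^2 - 27bc^2 + 126b^2c - 72b^3)(-3c + 7b - 2a)    [combine like terms]
= -378c^2 + 882bc - 252ac - 81c^3 + 189bc^2 - 54ac^2 + 756bc^2 - 1764b^2c + 504abc - 216c + 504b - 144a + 648bc - 1512b^2 + 432ab - 648b^2c + 1512b^3 - 432ab^2 + 81bc^3 - 189b^2c^2 + 54abc^2 - 378b^2c^2 + 882b^3c - 252ab^2c + 216b^3c - 504b^4 + 144ab^3    [distributive law]
= -378c^2 + 1530bc - 252ac - 81c^3 + 945bc^2 - 54ac^2 - 2412b^2c + 504abc - 216c + 504b - 144a - 1512b^2 + 432ab + 1512b^3 - 432ab^2 + 81bc^3 - 567b^2c^2 + 54abc^2 + 1098b^3c - 252ab^2c - 504b^4 + 144ab^3    [combine like terms]

-378c^2 + 1530bc - 252ac - 81c^3 + 945bc^2 - 54ac^2 - 2412b^2c + 504abc - 216c + 504b - 144a - 1512b^2 + 432ab + 1512b^3 - 432ab^2 + 81bc^3 - 567b^2c^2 + 54abc^2 + 1098b^3c - 252ab^2c - 504b^4 + 144ab^3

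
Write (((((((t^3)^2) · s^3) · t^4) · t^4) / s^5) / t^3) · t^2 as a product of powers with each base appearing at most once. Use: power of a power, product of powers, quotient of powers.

(((((((t^3)^2) · s^3) · t^4) · t^4) / s^5) / t^3) · t^2
= (((((t^6 · s^3) · t^4) · t^4) / s^5) / t^3) · t^2    [power of a power]
= s^(-2)t^13    [quotient of powers; product of powers]

s^(-2)t^13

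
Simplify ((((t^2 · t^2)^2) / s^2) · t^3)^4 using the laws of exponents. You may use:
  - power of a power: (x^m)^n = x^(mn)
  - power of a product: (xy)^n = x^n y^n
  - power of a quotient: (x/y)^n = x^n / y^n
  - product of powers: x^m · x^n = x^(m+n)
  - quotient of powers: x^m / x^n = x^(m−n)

s^(-8)·t^44

((((t^2 · t^2)^2) / s^2) · t^3)^4
= ((((t^2 · t^2)^2) / s^2)^4) · ((t^3)^4)    [power of a product]
= ((((t^2 · t^2)^2)^4) / ((s^2)^4)) · ((t^3)^4)    [power of a quotient]
= (((t^2 · t^2)^8) / ((s^2)^4)) · ((t^3)^4)    [power of a power]
= ((((t^2)^8) · ((t^2)^8)) / ((s^2)^4)) · ((t^3)^4)    [power of a product]
= ((t^16 · ((t^2)^8)) / ((s^2)^4)) · ((t^3)^4)    [power of a power]
= ((t^16 · t^16) / ((s^2)^4)) · ((t^3)^4)    [power of a power]
= (t^32 / ((s^2)^4)) · ((t^3)^4)    [product of powers]
= (t^32 / s^8) · ((t^3)^4)    [power of a power]
= (t^32 / s^8) · t^12    [power of a power]
= s^(-8)·t^44    [quotient of powers; product of powers]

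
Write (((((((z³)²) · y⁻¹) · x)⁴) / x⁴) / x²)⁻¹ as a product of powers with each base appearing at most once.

(((((((z³)²) · y⁻¹) · x)⁴) / x⁴) / x²)⁻¹
= (((((((z³)²) · y⁻¹) · x)⁴) / x⁴)⁻¹) / ((x²)⁻¹)    [power of a quotient]
= (((((((z³)²) · y⁻¹) · x)⁴)⁻¹) / ((x⁴)⁻¹)) / ((x²)⁻¹)    [power of a quotient]
= ((((((z³)²) · y⁻¹) · x)⁻⁴) / ((x⁴)⁻¹)) / ((x²)⁻¹)    [power of a power]
= ((((((z³)²) · y⁻¹)⁻⁴) · (x⁻⁴)) / ((x⁴)⁻¹)) / ((x²)⁻¹)    [power of a product]
= ((((((z³)²)⁻⁴) · ((y⁻¹)⁻⁴)) · (x⁻⁴)) / ((x⁴)⁻¹)) / ((x²)⁻¹)    [power of a product]
= (((((z³)⁻⁸) · ((y⁻¹)⁻⁴)) · (x⁻⁴)) / ((x⁴)⁻¹)) / ((x²)⁻¹)    [power of a power]
= (((z⁻²⁴ · ((y⁻¹)⁻⁴)) · (x⁻⁴)) / ((x⁴)⁻¹)) / ((x²)⁻¹)    [power of a power]
= (((z⁻²⁴ · y⁴) · (x⁻⁴)) / ((x⁴)⁻¹)) / ((x²)⁻¹)    [power of a power]
= (((z⁻²⁴ · y⁴) · x⁻⁴) / x⁻⁴) / ((x²)⁻¹)    [power of a power]
= (((z⁻²⁴ · y⁴) · x⁻⁴) / x⁻⁴) / x⁻²    [power of a power]
= x²y⁴z⁻²⁴    [quotient of powers; product of powers]

x²y⁴z⁻²⁴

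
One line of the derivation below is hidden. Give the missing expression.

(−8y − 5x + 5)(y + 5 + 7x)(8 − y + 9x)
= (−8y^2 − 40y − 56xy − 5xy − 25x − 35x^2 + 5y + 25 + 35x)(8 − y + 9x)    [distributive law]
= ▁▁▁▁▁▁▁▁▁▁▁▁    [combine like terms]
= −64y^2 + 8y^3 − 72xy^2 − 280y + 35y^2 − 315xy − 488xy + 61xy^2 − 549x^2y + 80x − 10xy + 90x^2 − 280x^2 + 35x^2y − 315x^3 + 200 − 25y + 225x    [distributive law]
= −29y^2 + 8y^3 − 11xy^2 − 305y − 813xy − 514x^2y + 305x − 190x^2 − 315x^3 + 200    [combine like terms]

After combine like terms, the bracketed line is:

(−8y^2 − 35y − 61xy + 10x − 35x^2 + 25)(8 − y + 9x)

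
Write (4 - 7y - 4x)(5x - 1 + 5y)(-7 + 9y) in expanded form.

(4 - 7y - 4x)(5x - 1 + 5y)(-7 + 9y)
= (20x - 4 + 20y - 35xy + 7y - 35y^2 - 20x^2 + 4x - 20xy)(-7 + 9y)    [distributive law]
= (24x - 4 + 27y - 55xy - 35y^2 - 20x^2)(-7 + 9y)    [combine like terms]
= -168x + 216xy + 28 - 36y - 189y + 243y^2 + 385xy - 495xy^2 + 245y^2 - 315y^3 + 140x^2 - 180x^2y    [distributive law]
= -168x + 601xy + 28 - 225y + 488y^2 - 495xy^2 - 315y^3 + 140x^2 - 180x^2y    [combine like terms]

-168x + 601xy + 28 - 225y + 488y^2 - 495xy^2 - 315y^3 + 140x^2 - 180x^2y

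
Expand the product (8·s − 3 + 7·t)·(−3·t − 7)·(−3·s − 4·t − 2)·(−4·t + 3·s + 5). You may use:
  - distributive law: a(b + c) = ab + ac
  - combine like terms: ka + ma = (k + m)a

(8·s − 3 + 7·t)·(−3·t − 7)·(−3·s − 4·t − 2)·(−4·t + 3·s + 5)
= (−24·s·t − 56·s + 9·t + 21 − 21·t^2 − 49·t)·(−3·s − 4·t − 2)·(−4·t + 3·s + 5)    [distributive law]
= (−24·s·t − 56·s − 40·t + 21 − 21·t^2)·(−3·s − 4·t − 2)·(−4·t + 3·s + 5)    [combine like terms]
= (72·s^2·t + 96·s·t^2 + 48·s·t + 168·s^2 + 224·s·t + 112·s + 120·s·t + 160·t^2 + 80·t − 63·s − 84·t − 42 + 63·s·t^2 + 84·t^3 + 42·t^2)·(−4·t + 3·s + 5)    [distributive law]
= (72·s^2·t + 159·s·t^2 + 392·s·t + 168·s^2 + 49·s + 202·t^2 − 4·t − 42 + 84·t^3)·(−4·t + 3·s + 5)    [combine like terms]
= −288·s^2·t^2 + 216·s^3·t + 360·s^2·t − 636·s·t^3 + 477·s^2·t^2 + 795·s·t^2 − 1568·s·t^2 + 1176·s^2·t + 1960·s·t − 672·s^2·t + 504·s^3 + 840·s^2 − 196·s·t + 147·s^2 + 245·s − 808·t^3 + 606·s·t^2 + 1010·t^2 + 16·t^2 − 12·s·t − 20·t + 168·t − 126·s − 210 − 336·t^4 + 252·s·t^3 + 420·t^3    [distributive law]
= 189·s^2·t^2 + 216·s^3·t + 864·s^2·t − 384·s·t^3 − 167·s·t^2 + 1752·s·t + 504·s^3 + 987·s^2 + 119·s − 388·t^3 + 1026·t^2 + 148·t − 210 − 336·t^4    [combine like terms]

189·s^2·t^2 + 216·s^3·t + 864·s^2·t − 384·s·t^3 − 167·s·t^2 + 1752·s·t + 504·s^3 + 987·s^2 + 119·s − 388·t^3 + 1026·t^2 + 148·t − 210 − 336·t^4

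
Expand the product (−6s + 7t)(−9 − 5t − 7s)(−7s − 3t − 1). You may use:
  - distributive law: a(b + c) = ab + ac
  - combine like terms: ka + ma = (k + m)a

(−6s + 7t)(−9 − 5t − 7s)(−7s − 3t − 1)
= (54s + 30st + 42s^2 − 63t − 35t^2 − 49st)(−7s − 3t − 1)    [distributive law]
= (54s − 19st + 42s^2 − 63t − 35t^2)(−7s − 3t − 1)    [combine like terms]
= −378s^2 − 162st − 54s + 133s^2t + 57st^2 + 19st − 294s^3 − 126s^2t − 42s^2 + 441st + 189t^2 + 63t + 245st^2 + 105t^3 + 35t^2    [distributive law]
= −420s^2 + 298st − 54s + 7s^2t + 302st^2 − 294s^3 + 224t^2 + 63t + 105t^3    [combine like terms]

−420s^2 + 298st − 54s + 7s^2t + 302st^2 − 294s^3 + 224t^2 + 63t + 105t^3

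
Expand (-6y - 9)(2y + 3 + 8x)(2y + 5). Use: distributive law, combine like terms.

(-6y - 9)(2y + 3 + 8x)(2y + 5)
= (-12y² - 18y - 48xy - 18y - 27 - 72x)(2y + 5)    [distributive law]
= (-12y² - 36y - 48xy - 27 - 72x)(2y + 5)    [combine like terms]
= -24y³ - 60y² - 72y² - 180y - 96xy² - 240xy - 54y - 135 - 144xy - 360x    [distributive law]
= -24y³ - 132y² - 234y - 96xy² - 384xy - 135 - 360x    [combine like terms]

-24y³ - 132y² - 234y - 96xy² - 384xy - 135 - 360x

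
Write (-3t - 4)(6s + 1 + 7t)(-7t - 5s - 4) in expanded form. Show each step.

(-3t - 4)(6s + 1 + 7t)(-7t - 5s - 4)
= (-18st - 3t - 21t^2 - 24s - 4 - 28t)(-7t - 5s - 4)    [distributive law]
= (-18st - 31t - 21t^2 - 24s - 4)(-7t - 5s - 4)    [combine like terms]
= 126st^2 + 90s^2t + 72st + 217t^2 + 155st + 124t + 147t^3 + 105st^2 + 84t^2 + 168st + 120s^2 + 96s + 28t + 20s + 16    [distributive law]
= 231st^2 + 90s^2t + 395st + 301t^2 + 152t + 147t^3 + 120s^2 + 116s + 16    [combine like terms]

231st^2 + 90s^2t + 395st + 301t^2 + 152t + 147t^3 + 120s^2 + 116s + 16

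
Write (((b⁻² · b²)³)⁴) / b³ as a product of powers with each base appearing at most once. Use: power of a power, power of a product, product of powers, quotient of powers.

(((b⁻² · b²)³)⁴) / b³
= ((b⁻² · b²)¹²) / b³    [power of a power]
= (((b⁻²)¹²) · ((b²)¹²)) / b³    [power of a product]
= (b⁻²⁴ · ((b²)¹²)) / b³    [power of a power]
= (b⁻²⁴ · b²⁴) / b³    [power of a power]
= b⁰ / b³    [product of powers]
= b⁻³    [quotient of powers]

b⁻³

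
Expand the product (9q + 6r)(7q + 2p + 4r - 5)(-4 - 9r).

-252q^2 - 567q^2r - 72pq - 162pqr + 93qr - 702qr^2 + 180q - 48pr - 108pr^2 + 174r^2 - 216r^3 + 120r

(9q + 6r)(7q + 2p + 4r - 5)(-4 - 9r)
= (63q^2 + 18pq + 36qr - 45q + 42qr + 12pr + 24r^2 - 30r)(-4 - 9r)    [distributive law]
= (63q^2 + 18pq + 78qr - 45q + 12pr + 24r^2 - 30r)(-4 - 9r)    [combine like terms]
= -252q^2 - 567q^2r - 72pq - 162pqr - 312qr - 702qr^2 + 180q + 405qr - 48pr - 108pr^2 - 96r^2 - 216r^3 + 120r + 270r^2    [distributive law]
= -252q^2 - 567q^2r - 72pq - 162pqr + 93qr - 702qr^2 + 180q - 48pr - 108pr^2 + 174r^2 - 216r^3 + 120r    [combine like terms]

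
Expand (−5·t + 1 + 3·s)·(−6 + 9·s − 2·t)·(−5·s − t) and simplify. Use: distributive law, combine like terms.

−131·s·t − 28·t^2 + 228·s^2·t + s·t^2 − 10·t^3 + 30·s + 6·t + 45·s^2 − 135·s^3

(−5·t + 1 + 3·s)·(−6 + 9·s − 2·t)·(−5·s − t)
= (30·t − 45·s·t + 10·t^2 − 6 + 9·s − 2·t − 18·s + 27·s^2 − 6·s·t)·(−5·s − t)    [distributive law]
= (28·t − 51·s·t + 10·t^2 − 6 − 9·s + 27·s^2)·(−5·s − t)    [combine like terms]
= −140·s·t − 28·t^2 + 255·s^2·t + 51·s·t^2 − 50·s·t^2 − 10·t^3 + 30·s + 6·t + 45·s^2 + 9·s·t − 135·s^3 − 27·s^2·t    [distributive law]
= −131·s·t − 28·t^2 + 228·s^2·t + s·t^2 − 10·t^3 + 30·s + 6·t + 45·s^2 − 135·s^3    [combine like terms]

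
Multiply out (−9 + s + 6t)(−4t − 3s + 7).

(−9 + s + 6t)(−4t − 3s + 7)
= 36t + 27s − 63 − 4st − 3s² + 7s − 24t² − 18st + 42t    [distributive law]
= 78t + 34s − 63 − 22st − 3s² − 24t²    [combine like terms]

78t + 34s − 63 − 22st − 3s² − 24t²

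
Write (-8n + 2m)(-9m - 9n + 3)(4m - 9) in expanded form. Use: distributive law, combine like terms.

216m^2n - 582mn + 288mn^2 - 648n^2 + 216n - 72m^3 + 186m^2 - 54m

(-8n + 2m)(-9m - 9n + 3)(4m - 9)
= (72mn + 72n^2 - 24n - 18m^2 - 18mn + 6m)(4m - 9)    [distributive law]
= (54mn + 72n^2 - 24n - 18m^2 + 6m)(4m - 9)    [combine like terms]
= 216m^2n - 486mn + 288mn^2 - 648n^2 - 96mn + 216n - 72m^3 + 162m^2 + 24m^2 - 54m    [distributive law]
= 216m^2n - 582mn + 288mn^2 - 648n^2 + 216n - 72m^3 + 186m^2 - 54m    [combine like terms]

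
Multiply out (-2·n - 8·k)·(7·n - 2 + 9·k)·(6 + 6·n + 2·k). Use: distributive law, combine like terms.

-60·n^2 - 84·n^3 - 472·k·n^2 + 24·n - 340·k·n - 580·k^2·n + 96·k - 400·k^2 - 144·k^3

(-2·n - 8·k)·(7·n - 2 + 9·k)·(6 + 6·n + 2·k)
= (-14·n^2 + 4·n - 18·k·n - 56·k·n + 16·k - 72·k^2)·(6 + 6·n + 2·k)    [distributive law]
= (-14·n^2 + 4·n - 74·k·n + 16·k - 72·k^2)·(6 + 6·n + 2·k)    [combine like terms]
= -84·n^2 - 84·n^3 - 28·k·n^2 + 24·n + 24·n^2 + 8·k·n - 444·k·n - 444·k·n^2 - 148·k^2·n + 96·k + 96·k·n + 32·k^2 - 432·k^2 - 432·k^2·n - 144·k^3    [distributive law]
= -60·n^2 - 84·n^3 - 472·k·n^2 + 24·n - 340·k·n - 580·k^2·n + 96·k - 400·k^2 - 144·k^3    [combine like terms]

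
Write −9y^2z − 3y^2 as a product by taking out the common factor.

−9y^2z − 3y^2
= 3(−3y^2z − y^2)    [factor out 3]
= 3y^2(−3z − 1)    [factor out y^2]

3y^2(−3z − 1)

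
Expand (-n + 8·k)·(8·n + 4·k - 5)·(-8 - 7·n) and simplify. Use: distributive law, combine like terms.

29·n^2 + 56·n^3 - 200·k·n - 420·k·n^2 - 40·n - 256·k^2 - 224·k^2·n + 320·k

(-n + 8·k)·(8·n + 4·k - 5)·(-8 - 7·n)
= (-8·n^2 - 4·k·n + 5·n + 64·k·n + 32·k^2 - 40·k)·(-8 - 7·n)    [distributive law]
= (-8·n^2 + 60·k·n + 5·n + 32·k^2 - 40·k)·(-8 - 7·n)    [combine like terms]
= 64·n^2 + 56·n^3 - 480·k·n - 420·k·n^2 - 40·n - 35·n^2 - 256·k^2 - 224·k^2·n + 320·k + 280·k·n    [distributive law]
= 29·n^2 + 56·n^3 - 200·k·n - 420·k·n^2 - 40·n - 256·k^2 - 224·k^2·n + 320·k    [combine like terms]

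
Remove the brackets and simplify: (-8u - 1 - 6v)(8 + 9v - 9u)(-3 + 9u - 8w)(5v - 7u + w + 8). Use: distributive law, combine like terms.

(-8u - 1 - 6v)(8 + 9v - 9u)(-3 + 9u - 8w)(5v - 7u + w + 8)
= (-64u - 72uv + 72u² - 8 - 9v + 9u - 48v - 54v² + 54uv)(-3 + 9u - 8w)(5v - 7u + w + 8)    [distributive law]
= (-55u - 18uv + 72u² - 8 - 57v - 54v²)(-3 + 9u - 8w)(5v - 7u + w + 8)    [combine like terms]
= (165u - 495u² + 440uw + 54uv - 162u²v + 144uvw - 216u² + 648u³ - 576u²w + 24 - 72u + 64w + 171v - 513uv + 456vw + 162v² - 486uv² + 432v²w)(5v - 7u + w + 8)    [distributive law]
= (93u - 711u² + 440uw - 459uv - 162u²v + 144uvw + 648u³ - 576u²w + 24 + 64w + 171v + 456vw + 162v² - 486uv² + 432v²w)(5v - 7u + w + 8)    [combine like terms]
= 465uv - 651u² + 93uw + 744u - 3555u²v + 4977u³ - 711u²w - 5688u² + 2200uvw - 3080u²w + 440uw² + 3520uw - 2295uv² + 3213u²v - 459uvw - 3672uv - 810u²v² + 1134u³v - 162u²vw - 1296u²v + 720uv²w - 1008u²vw + 144uvw² + 1152uvw + 3240u³v - 4536u⁴ + 648u³w + 5184u³ - 2880u²vw + 4032u³w - 576u²w² - 4608u²w + 120v - 168u + 24w + 192 + 320vw - 448uw + 64w² + 512w + 855v² - 1197uv + 171vw + 1368v + 2280v²w - 3192uvw + 456vw² + 3648vw + 810v³ - 1134uv² + 162v²w + 1296v² - 2430uv³ + 3402u²v² - 486uv²w - 3888uv² + 2160v³w - 3024uv²w + 432v²w² + 3456v²w    [distributive law]
= -4404uv - 6339u² + 3165uw + 576u - 1638u²v + 10161u³ - 8399u²w - 299uvw + 440uw² - 7317uv² + 2592u²v² + 4374u³v - 4050u²vw - 2790uv²w + 144uvw² - 4536u⁴ + 4680u³w - 576u²w² + 1488v + 536w + 192 + 4139vw + 64w² + 2151v² + 5898v²w + 456vw² + 810v³ - 2430uv³ + 2160v³w + 432v²w²    [combine like terms]

-4404uv - 6339u² + 3165uw + 576u - 1638u²v + 10161u³ - 8399u²w - 299uvw + 440uw² - 7317uv² + 2592u²v² + 4374u³v - 4050u²vw - 2790uv²w + 144uvw² - 4536u⁴ + 4680u³w - 576u²w² + 1488v + 536w + 192 + 4139vw + 64w² + 2151v² + 5898v²w + 456vw² + 810v³ - 2430uv³ + 2160v³w + 432v²w²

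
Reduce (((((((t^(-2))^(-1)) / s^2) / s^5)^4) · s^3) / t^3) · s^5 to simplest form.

(((((((t^(-2))^(-1)) / s^2) / s^5)^4) · s^3) / t^3) · s^5
= (((((((t^(-2))^(-1)) / s^2)^4) / ((s^5)^4)) · s^3) / t^3) · s^5    [power of a quotient]
= (((((((t^(-2))^(-1))^4) / ((s^2)^4)) / ((s^5)^4)) · s^3) / t^3) · s^5    [power of a quotient]
= ((((((t^(-2))^(-4)) / ((s^2)^4)) / ((s^5)^4)) · s^3) / t^3) · s^5    [power of a power]
= ((((t^8 / ((s^2)^4)) / ((s^5)^4)) · s^3) / t^3) · s^5    [power of a power]
= ((((t^8 / s^8) / ((s^5)^4)) · s^3) / t^3) · s^5    [power of a power]
= ((((t^8 / s^8) / s^20) · s^3) / t^3) · s^5    [power of a power]
= s^(-20)t^5    [quotient of powers; product of powers]

s^(-20)t^5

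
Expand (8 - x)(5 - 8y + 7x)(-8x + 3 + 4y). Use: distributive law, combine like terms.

(8 - x)(5 - 8y + 7x)(-8x + 3 + 4y)
= (40 - 64y + 56x - 5x + 8xy - 7x²)(-8x + 3 + 4y)    [distributive law]
= (40 - 64y + 51x + 8xy - 7x²)(-8x + 3 + 4y)    [combine like terms]
= -320x + 120 + 160y + 512xy - 192y - 256y² - 408x² + 153x + 204xy - 64x²y + 24xy + 32xy² + 56x³ - 21x² - 28x²y    [distributive law]
= -167x + 120 - 32y + 740xy - 256y² - 429x² - 92x²y + 32xy² + 56x³    [combine like terms]

-167x + 120 - 32y + 740xy - 256y² - 429x² - 92x²y + 32xy² + 56x³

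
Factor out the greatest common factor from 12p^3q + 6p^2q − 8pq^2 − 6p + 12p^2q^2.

2p(6p^2q + 3pq − 4q^2 − 3 + 6pq^2)

12p^3q + 6p^2q − 8pq^2 − 6p + 12p^2q^2
= 2(6p^3q + 3p^2q − 4pq^2 − 3p + 6p^2q^2)    [factor out 2]
= 2p(6p^2q + 3pq − 4q^2 − 3 + 6pq^2)    [factor out p]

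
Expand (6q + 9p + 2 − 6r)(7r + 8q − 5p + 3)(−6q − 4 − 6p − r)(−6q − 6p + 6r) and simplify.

−1656q^3r + 216pq^2r − 1620q^2r^2 − 2460q^2r − 738pqr − 948qr^2 + 6570p^2qr − 5886pqr^2 + 1296qr^3 + 1728q^4 + 4968pq^3 + 2376q^3 + 5220pq^2 + 3132p^2q^2 + 2376p^2q − 1728p^3q + 1032q^2 + 1656pq − 1092qr + 2658p^2r − 3222pr^2 + 4698p^3r − 4032p^2r^2 + 702pr^3 − 468p^3 − 1620p^4 + 624p^2 − 684pr + 60r^2 + 1032r^3 + 144q + 144p − 144r + 252r^4

(6q + 9p + 2 − 6r)(7r + 8q − 5p + 3)(−6q − 4 − 6p − r)(−6q − 6p + 6r)
= (42qr + 48q^2 − 30pq + 18q + 63pr + 72pq − 45p^2 + 27p + 14r + 16q − 10p + 6 − 42r^2 − 48qr + 30pr − 18r)(−6q − 4 − 6p − r)(−6q − 6p + 6r)    [distributive law]
= (−6qr + 48q^2 + 42pq + 34q + 93pr − 45p^2 + 17p − 4r + 6 − 42r^2)(−6q − 4 − 6p − r)(−6q − 6p + 6r)    [combine like terms]
= (36q^2r + 24qr + 36pqr + 6qr^2 − 288q^3 − 192q^2 − 288pq^2 − 48q^2r − 252pq^2 − 168pq − 252p^2q − 42pqr − 204q^2 − 136q − 204pq − 34qr − 558pqr − 372pr − 558p^2r − 93pr^2 + 270p^2q + 180p^2 + 270p^3 + 45p^2r − 102pq − 68p − 102p^2 − 17pr + 24qr + 16r + 24pr + 4r^2 − 36q − 24 − 36p − 6r + 252qr^2 + 168r^2 + 252pr^2 + 42r^3)(−6q − 6p + 6r)    [distributive law]
= (−12q^2r + 14qr − 564pqr + 258qr^2 − 288q^3 − 396q^2 − 540pq^2 − 474pq + 18p^2q − 172q − 365pr − 513p^2r + 159pr^2 + 78p^2 + 270p^3 − 104p + 10r + 172r^2 − 24 + 42r^3)(−6q − 6p + 6r)    [combine like terms]
= 72q^3r + 72pq^2r − 72q^2r^2 − 84q^2r − 84pqr + 84qr^2 + 3384pq^2r + 3384p^2qr − 3384pqr^2 − 1548q^2r^2 − 1548pqr^2 + 1548qr^3 + 1728q^4 + 1728pq^3 − 1728q^3r + 2376q^3 + 2376pq^2 − 2376q^2r + 3240pq^3 + 3240p^2q^2 − 3240pq^2r + 2844pq^2 + 2844p^2q − 2844pqr − 108p^2q^2 − 108p^3q + 108p^2qr + 1032q^2 + 1032pq − 1032qr + 2190pqr + 2190p^2r − 2190pr^2 + 3078p^2qr + 3078p^3r − 3078p^2r^2 − 954pqr^2 − 954p^2r^2 + 954pr^3 − 468p^2q − 468p^3 + 468p^2r − 1620p^3q − 1620p^4 + 1620p^3r + 624pq + 624p^2 − 624pr − 60qr − 60pr + 60r^2 − 1032qr^2 − 1032pr^2 + 1032r^3 + 144q + 144p − 144r − 252qr^3 − 252pr^3 + 252r^4    [distributive law]
= −1656q^3r + 216pq^2r − 1620q^2r^2 − 2460q^2r − 738pqr − 948qr^2 + 6570p^2qr − 5886pqr^2 + 1296qr^3 + 1728q^4 + 4968pq^3 + 2376q^3 + 5220pq^2 + 3132p^2q^2 + 2376p^2q − 1728p^3q + 1032q^2 + 1656pq − 1092qr + 2658p^2r − 3222pr^2 + 4698p^3r − 4032p^2r^2 + 702pr^3 − 468p^3 − 1620p^4 + 624p^2 − 684pr + 60r^2 + 1032r^3 + 144q + 144p − 144r + 252r^4    [combine like terms]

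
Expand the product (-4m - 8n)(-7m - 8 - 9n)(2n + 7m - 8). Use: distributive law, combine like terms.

700m^2n + 196m^3 - 224mn - 256m + 688mn^2 - 448n^2 - 512n + 144n^3

(-4m - 8n)(-7m - 8 - 9n)(2n + 7m - 8)
= (28m^2 + 32m + 36mn + 56mn + 64n + 72n^2)(2n + 7m - 8)    [distributive law]
= (28m^2 + 32m + 92mn + 64n + 72n^2)(2n + 7m - 8)    [combine like terms]
= 56m^2n + 196m^3 - 224m^2 + 64mn + 224m^2 - 256m + 184mn^2 + 644m^2n - 736mn + 128n^2 + 448mn - 512n + 144n^3 + 504mn^2 - 576n^2    [distributive law]
= 700m^2n + 196m^3 - 224mn - 256m + 688mn^2 - 448n^2 - 512n + 144n^3    [combine like terms]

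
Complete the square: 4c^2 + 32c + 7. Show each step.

4(c + 4)^2 - 57

4c^2 + 32c + 7
= 4(c^2 + 8c) + 7    [factor out 4 from the c-terms]
= 4(c^2 + 8c + 16 - 16) + 7    [add and subtract 16 inside the bracket]
= 4(c + 4)^2 - 64 + 7    [perfect-square identity]
= 4(c + 4)^2 - 57    [combine constants]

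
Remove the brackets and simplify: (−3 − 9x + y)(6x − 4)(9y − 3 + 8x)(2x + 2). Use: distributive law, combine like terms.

−652x^2y + 464xy + 696x^2 + 12x − 252x^3 + 240y − 72 − 876x^3y − 864x^4 + 108x^2y^2 + 36xy^2 − 72y^2

(−3 − 9x + y)(6x − 4)(9y − 3 + 8x)(2x + 2)
= (−18x + 12 − 54x^2 + 36x + 6xy − 4y)(9y − 3 + 8x)(2x + 2)    [distributive law]
= (18x + 12 − 54x^2 + 6xy − 4y)(9y − 3 + 8x)(2x + 2)    [combine like terms]
= (162xy − 54x + 144x^2 + 108y − 36 + 96x − 486x^2y + 162x^2 − 432x^3 + 54xy^2 − 18xy + 48x^2y − 36y^2 + 12y − 32xy)(2x + 2)    [distributive law]
= (112xy + 42x + 306x^2 + 120y − 36 − 438x^2y − 432x^3 + 54xy^2 − 36y^2)(2x + 2)    [combine like terms]
= 224x^2y + 224xy + 84x^2 + 84x + 612x^3 + 612x^2 + 240xy + 240y − 72x − 72 − 876x^3y − 876x^2y − 864x^4 − 864x^3 + 108x^2y^2 + 108xy^2 − 72xy^2 − 72y^2    [distributive law]
= −652x^2y + 464xy + 696x^2 + 12x − 252x^3 + 240y − 72 − 876x^3y − 864x^4 + 108x^2y^2 + 36xy^2 − 72y^2    [combine like terms]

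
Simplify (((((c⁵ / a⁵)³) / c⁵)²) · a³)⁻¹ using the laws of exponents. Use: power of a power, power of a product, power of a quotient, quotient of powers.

a²⁷c⁻²⁰

(((((c⁵ / a⁵)³) / c⁵)²) · a³)⁻¹
= (((((c⁵ / a⁵)³) / c⁵)²)⁻¹) · ((a³)⁻¹)    [power of a product]
= ((((c⁵ / a⁵)³) / c⁵)⁻²) · ((a³)⁻¹)    [power of a power]
= ((((c⁵ / a⁵)³)⁻²) / ((c⁵)⁻²)) · ((a³)⁻¹)    [power of a quotient]
= (((c⁵ / a⁵)⁻⁶) / ((c⁵)⁻²)) · ((a³)⁻¹)    [power of a power]
= ((((c⁵)⁻⁶) / ((a⁵)⁻⁶)) / ((c⁵)⁻²)) · ((a³)⁻¹)    [power of a quotient]
= ((c⁻³⁰ / ((a⁵)⁻⁶)) / ((c⁵)⁻²)) · ((a³)⁻¹)    [power of a power]
= ((c⁻³⁰ / a⁻³⁰) / ((c⁵)⁻²)) · ((a³)⁻¹)    [power of a power]
= ((c⁻³⁰ / a⁻³⁰) / c⁻¹⁰) · ((a³)⁻¹)    [power of a power]
= ((c⁻³⁰ / a⁻³⁰) / c⁻¹⁰) · a⁻³    [power of a power]
= a²⁷c⁻²⁰    [quotient of powers]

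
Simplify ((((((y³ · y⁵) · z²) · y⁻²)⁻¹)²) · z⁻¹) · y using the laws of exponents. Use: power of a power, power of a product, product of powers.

y⁻¹¹z⁻⁵

((((((y³ · y⁵) · z²) · y⁻²)⁻¹)²) · z⁻¹) · y
= (((((y³ · y⁵) · z²) · y⁻²)⁻²) · z⁻¹) · y    [power of a power]
= (((((y³ · y⁵) · z²)⁻²) · ((y⁻²)⁻²)) · z⁻¹) · y    [power of a product]
= (((((y³ · y⁵)⁻²) · ((z²)⁻²)) · ((y⁻²)⁻²)) · z⁻¹) · y    [power of a product]
= ((((((y³)⁻²) · ((y⁵)⁻²)) · ((z²)⁻²)) · ((y⁻²)⁻²)) · z⁻¹) · y    [power of a product]
= ((((y⁻⁶ · ((y⁵)⁻²)) · ((z²)⁻²)) · ((y⁻²)⁻²)) · z⁻¹) · y    [power of a power]
= ((((y⁻⁶ · y⁻¹⁰) · ((z²)⁻²)) · ((y⁻²)⁻²)) · z⁻¹) · y    [power of a power]
= (((y⁻¹⁶ · ((z²)⁻²)) · ((y⁻²)⁻²)) · z⁻¹) · y    [product of powers]
= (((y⁻¹⁶ · z⁻⁴) · ((y⁻²)⁻²)) · z⁻¹) · y    [power of a power]
= (((y⁻¹⁶ · z⁻⁴) · y⁴) · z⁻¹) · y    [power of a power]
= y⁻¹¹z⁻⁵    [product of powers]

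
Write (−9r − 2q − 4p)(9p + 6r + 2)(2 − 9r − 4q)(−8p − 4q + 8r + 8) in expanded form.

3120p^2r + 4504pqr + 6024pr^2 − 944pr − 4968p^2r^2 − 1716pqr^2 + 3672pr^3 − 4800p^2qr − 2136pq^2r + 3048qr^2 + 4320r^3 + 144r^2 + 648qr^3 + 3888r^4 − 912q^2r^2 + 752qr − 288r + 176q^2r + 1472p^2q + 464pq^2 + 96pq − 1152p^2q^2 − 288pq^3 − 192q^3r + 160q^2 − 64q − 64q^3 + 576p^3 − 448p^2 − 2592p^3r − 1152p^3q − 128p

(−9r − 2q − 4p)(9p + 6r + 2)(2 − 9r − 4q)(−8p − 4q + 8r + 8)
= (−81pr − 54r^2 − 18r − 18pq − 12qr − 4q − 36p^2 − 24pr − 8p)(2 − 9r − 4q)(−8p − 4q + 8r + 8)    [distributive law]
= (−105pr − 54r^2 − 18r − 18pq − 12qr − 4q − 36p^2 − 8p)(2 − 9r − 4q)(−8p − 4q + 8r + 8)    [combine like terms]
= (−210pr + 945pr^2 + 420pqr − 108r^2 + 486r^3 + 216qr^2 − 36r + 162r^2 + 72qr − 36pq + 162pqr + 72pq^2 − 24qr + 108qr^2 + 48q^2r − 8q + 36qr + 16q^2 − 72p^2 + 324p^2r + 144p^2q − 16p + 72pr + 32pq)(−8p − 4q + 8r + 8)    [distributive law]
= (−138pr + 945pr^2 + 582pqr + 54r^2 + 486r^3 + 324qr^2 − 36r + 84qr − 4pq + 72pq^2 + 48q^2r − 8q + 16q^2 − 72p^2 + 324p^2r + 144p^2q − 16p)(−8p − 4q + 8r + 8)    [combine like terms]
= 1104p^2r + 552pqr − 1104pr^2 − 1104pr − 7560p^2r^2 − 3780pqr^2 + 7560pr^3 + 7560pr^2 − 4656p^2qr − 2328pq^2r + 4656pqr^2 + 4656pqr − 432pr^2 − 216qr^2 + 432r^3 + 432r^2 − 3888pr^3 − 1944qr^3 + 3888r^4 + 3888r^3 − 2592pqr^2 − 1296q^2r^2 + 2592qr^3 + 2592qr^2 + 288pr + 144qr − 288r^2 − 288r − 672pqr − 336q^2r + 672qr^2 + 672qr + 32p^2q + 16pq^2 − 32pqr − 32pq − 576p^2q^2 − 288pq^3 + 576pq^2r + 576pq^2 − 384pq^2r − 192q^3r + 384q^2r^2 + 384q^2r + 64pq + 32q^2 − 64qr − 64q − 128pq^2 − 64q^3 + 128q^2r + 128q^2 + 576p^3 + 288p^2q − 576p^2r − 576p^2 − 2592p^3r − 1296p^2qr + 2592p^2r^2 + 2592p^2r − 1152p^3q − 576p^2q^2 + 1152p^2qr + 1152p^2q + 128p^2 + 64pq − 128pr − 128p    [distributive law]
= 3120p^2r + 4504pqr + 6024pr^2 − 944pr − 4968p^2r^2 − 1716pqr^2 + 3672pr^3 − 4800p^2qr − 2136pq^2r + 3048qr^2 + 4320r^3 + 144r^2 + 648qr^3 + 3888r^4 − 912q^2r^2 + 752qr − 288r + 176q^2r + 1472p^2q + 464pq^2 + 96pq − 1152p^2q^2 − 288pq^3 − 192q^3r + 160q^2 − 64q − 64q^3 + 576p^3 − 448p^2 − 2592p^3r − 1152p^3q − 128p    [combine like terms]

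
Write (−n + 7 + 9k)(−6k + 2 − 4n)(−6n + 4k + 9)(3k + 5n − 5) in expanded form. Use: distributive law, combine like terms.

(−n + 7 + 9k)(−6k + 2 − 4n)(−6n + 4k + 9)(3k + 5n − 5)
= (6kn − 2n + 4n^2 − 42k + 14 − 28n − 54k^2 + 18k − 36kn)(−6n + 4k + 9)(3k + 5n − 5)    [distributive law]
= (−30kn − 30n + 4n^2 − 24k + 14 − 54k^2)(−6n + 4k + 9)(3k + 5n − 5)    [combine like terms]
= (180kn^2 − 120k^2n − 270kn + 180n^2 − 120kn − 270n − 24n^3 + 16kn^2 + 36n^2 + 144kn − 96k^2 − 216k − 84n + 56k + 126 + 324k^2n − 216k^3 − 486k^2)(3k + 5n − 5)    [distributive law]
= (196kn^2 + 204k^2n − 246kn + 216n^2 − 354n − 24n^3 − 582k^2 − 160k + 126 − 216k^3)(3k + 5n − 5)    [combine like terms]
= 588k^2n^2 + 980kn^3 − 980kn^2 + 612k^3n + 1020k^2n^2 − 1020k^2n − 738k^2n − 1230kn^2 + 1230kn + 648kn^2 + 1080n^3 − 1080n^2 − 1062kn − 1770n^2 + 1770n − 72kn^3 − 120n^4 + 120n^3 − 1746k^3 − 2910k^2n + 2910k^2 − 480k^2 − 800kn + 800k + 378k + 630n − 630 − 648k^4 − 1080k^3n + 1080k^3    [distributive law]
= 1608k^2n^2 + 908kn^3 − 1562kn^2 − 468k^3n − 4668k^2n − 632kn + 1200n^3 − 2850n^2 + 2400n − 120n^4 − 666k^3 + 2430k^2 + 1178k − 630 − 648k^4    [combine like terms]

1608k^2n^2 + 908kn^3 − 1562kn^2 − 468k^3n − 4668k^2n − 632kn + 1200n^3 − 2850n^2 + 2400n − 120n^4 − 666k^3 + 2430k^2 + 1178k − 630 − 648k^4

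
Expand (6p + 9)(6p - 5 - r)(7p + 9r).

(6p + 9)(6p - 5 - r)(7p + 9r)
= (36p² - 30p - 6pr + 54p - 45 - 9r)(7p + 9r)    [distributive law]
= (36p² + 24p - 6pr - 45 - 9r)(7p + 9r)    [combine like terms]
= 252p³ + 324p²r + 168p² + 216pr - 42p²r - 54pr² - 315p - 405r - 63pr - 81r²    [distributive law]
= 252p³ + 282p²r + 168p² + 153pr - 54pr² - 315p - 405r - 81r²    [combine like terms]

252p³ + 282p²r + 168p² + 153pr - 54pr² - 315p - 405r - 81r²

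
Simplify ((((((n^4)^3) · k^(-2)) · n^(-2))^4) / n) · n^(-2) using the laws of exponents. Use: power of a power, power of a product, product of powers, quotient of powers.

k^(-8)n^37

((((((n^4)^3) · k^(-2)) · n^(-2))^4) / n) · n^(-2)
= ((((((n^4)^3) · k^(-2))^4) · ((n^(-2))^4)) / n) · n^(-2)    [power of a product]
= ((((((n^4)^3)^4) · ((k^(-2))^4)) · ((n^(-2))^4)) / n) · n^(-2)    [power of a product]
= (((((n^4)^12) · ((k^(-2))^4)) · ((n^(-2))^4)) / n) · n^(-2)    [power of a power]
= (((n^48 · ((k^(-2))^4)) · ((n^(-2))^4)) / n) · n^(-2)    [power of a power]
= (((n^48 · k^(-8)) · ((n^(-2))^4)) / n) · n^(-2)    [power of a power]
= (((n^48 · k^(-8)) · n^(-8)) / n) · n^(-2)    [power of a power]
= k^(-8)n^37    [quotient of powers; product of powers]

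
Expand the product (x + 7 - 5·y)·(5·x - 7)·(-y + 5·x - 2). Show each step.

(x + 7 - 5·y)·(5·x - 7)·(-y + 5·x - 2)
= (5·x² - 7·x + 35·x - 49 - 25·x·y + 35·y)·(-y + 5·x - 2)    [distributive law]
= (5·x² + 28·x - 49 - 25·x·y + 35·y)·(-y + 5·x - 2)    [combine like terms]
= -5·x²·y + 25·x³ - 10·x² - 28·x·y + 140·x² - 56·x + 49·y - 245·x + 98 + 25·x·y² - 125·x²·y + 50·x·y - 35·y² + 175·x·y - 70·y    [distributive law]
= -130·x²·y + 25·x³ + 130·x² + 197·x·y - 301·x - 21·y + 98 + 25·x·y² - 35·y²    [combine like terms]

-130·x²·y + 25·x³ + 130·x² + 197·x·y - 301·x - 21·y + 98 + 25·x·y² - 35·y²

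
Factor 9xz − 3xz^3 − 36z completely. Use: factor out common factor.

3z(3x − xz^2 − 12)

9xz − 3xz^3 − 36z
= 3(3xz − xz^3 − 12z)    [factor out 3]
= 3z(3x − xz^2 − 12)    [factor out z]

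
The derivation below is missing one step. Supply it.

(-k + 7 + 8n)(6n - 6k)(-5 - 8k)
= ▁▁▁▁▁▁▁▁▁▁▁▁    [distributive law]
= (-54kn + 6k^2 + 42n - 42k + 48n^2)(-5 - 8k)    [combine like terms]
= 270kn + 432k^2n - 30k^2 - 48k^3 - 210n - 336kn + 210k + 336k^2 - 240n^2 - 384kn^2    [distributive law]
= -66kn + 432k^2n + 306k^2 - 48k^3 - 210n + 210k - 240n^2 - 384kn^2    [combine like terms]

Applying distributive law to the line above:

(-6kn + 6k^2 + 42n - 42k + 48n^2 - 48kn)(-5 - 8k)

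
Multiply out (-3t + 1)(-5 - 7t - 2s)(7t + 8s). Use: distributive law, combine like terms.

56t² + 50st + 147t³ + 210st² + 48s²t - 35t - 40s - 16s²

(-3t + 1)(-5 - 7t - 2s)(7t + 8s)
= (15t + 21t² + 6st - 5 - 7t - 2s)(7t + 8s)    [distributive law]
= (8t + 21t² + 6st - 5 - 2s)(7t + 8s)    [combine like terms]
= 56t² + 64st + 147t³ + 168st² + 42st² + 48s²t - 35t - 40s - 14st - 16s²    [distributive law]
= 56t² + 50st + 147t³ + 210st² + 48s²t - 35t - 40s - 16s²    [combine like terms]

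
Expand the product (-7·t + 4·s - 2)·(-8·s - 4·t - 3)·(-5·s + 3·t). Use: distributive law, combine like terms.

-296·s²·t - 20·s·t² + 84·t³ - 133·s·t + 87·t² + 160·s³ - 20·s² - 30·s + 18·t

(-7·t + 4·s - 2)·(-8·s - 4·t - 3)·(-5·s + 3·t)
= (56·s·t + 28·t² + 21·t - 32·s² - 16·s·t - 12·s + 16·s + 8·t + 6)·(-5·s + 3·t)    [distributive law]
= (40·s·t + 28·t² + 29·t - 32·s² + 4·s + 6)·(-5·s + 3·t)    [combine like terms]
= -200·s²·t + 120·s·t² - 140·s·t² + 84·t³ - 145·s·t + 87·t² + 160·s³ - 96·s²·t - 20·s² + 12·s·t - 30·s + 18·t    [distributive law]
= -296·s²·t - 20·s·t² + 84·t³ - 133·s·t + 87·t² + 160·s³ - 20·s² - 30·s + 18·t    [combine like terms]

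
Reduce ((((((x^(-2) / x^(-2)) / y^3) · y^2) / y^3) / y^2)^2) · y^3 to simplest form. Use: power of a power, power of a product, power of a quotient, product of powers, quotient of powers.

((((((x^(-2) / x^(-2)) / y^3) · y^2) / y^3) / y^2)^2) · y^3
= ((((((x^(-2) / x^(-2)) / y^3) · y^2) / y^3)^2) / ((y^2)^2)) · y^3    [power of a quotient]
= ((((((x^(-2) / x^(-2)) / y^3) · y^2)^2) / ((y^3)^2)) / ((y^2)^2)) · y^3    [power of a quotient]
= ((((((x^(-2) / x^(-2)) / y^3)^2) · ((y^2)^2)) / ((y^3)^2)) / ((y^2)^2)) · y^3    [power of a product]
= ((((((x^(-2) / x^(-2))^2) / ((y^3)^2)) · ((y^2)^2)) / ((y^3)^2)) / ((y^2)^2)) · y^3    [power of a quotient]
= (((((((x^(-2))^2) / ((x^(-2))^2)) / ((y^3)^2)) · ((y^2)^2)) / ((y^3)^2)) / ((y^2)^2)) · y^3    [power of a quotient]
= (((((x^(-4) / ((x^(-2))^2)) / ((y^3)^2)) · ((y^2)^2)) / ((y^3)^2)) / ((y^2)^2)) · y^3    [power of a power]
= (((((x^(-4) / x^(-4)) / ((y^3)^2)) · ((y^2)^2)) / ((y^3)^2)) / ((y^2)^2)) · y^3    [power of a power]
= ((((x^0 / ((y^3)^2)) · ((y^2)^2)) / ((y^3)^2)) / ((y^2)^2)) · y^3    [quotient of powers]
= ((((x^0 / y^6) · ((y^2)^2)) / ((y^3)^2)) / ((y^2)^2)) · y^3    [power of a power]
= ((((x^0 / y^6) · y^4) / ((y^3)^2)) / ((y^2)^2)) · y^3    [power of a power]
= ((((x^0 / y^6) · y^4) / y^6) / ((y^2)^2)) · y^3    [power of a power]
= ((((x^0 / y^6) · y^4) / y^6) / y^4) · y^3    [power of a power]
= y^(-9)    [quotient of powers; product of powers]

y^(-9)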